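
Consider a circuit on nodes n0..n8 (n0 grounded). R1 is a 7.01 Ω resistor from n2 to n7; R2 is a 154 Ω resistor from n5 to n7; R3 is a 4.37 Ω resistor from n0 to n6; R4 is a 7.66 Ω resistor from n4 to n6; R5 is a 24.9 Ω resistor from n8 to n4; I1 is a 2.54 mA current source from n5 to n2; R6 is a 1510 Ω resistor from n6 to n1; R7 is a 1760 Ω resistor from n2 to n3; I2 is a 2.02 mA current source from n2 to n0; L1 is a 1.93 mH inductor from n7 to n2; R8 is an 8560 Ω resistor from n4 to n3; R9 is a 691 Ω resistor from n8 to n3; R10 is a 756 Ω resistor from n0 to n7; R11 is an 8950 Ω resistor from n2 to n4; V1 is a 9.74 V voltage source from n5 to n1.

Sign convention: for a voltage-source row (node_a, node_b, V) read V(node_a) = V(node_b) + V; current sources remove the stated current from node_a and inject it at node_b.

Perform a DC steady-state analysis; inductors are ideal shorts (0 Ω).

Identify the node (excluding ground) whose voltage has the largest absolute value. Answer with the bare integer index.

Element admittances at DC:
  Y(R1) = 0.1427 S between n2,n7
  Y(R2) = 0.006494 S between n5,n7
  Y(R3) = 0.2288 S between n0,n6
  Y(R4) = 0.1305 S between n4,n6
  Y(R5) = 0.04016 S between n8,n4
  I1: injects 0.00254 A into n2 (from n5)
  Y(R6) = 0.0006623 S between n6,n1
  Y(R7) = 0.0005682 S between n2,n3
  I2: injects 0.00202 A into n0 (from n2)
  L1: short n7↔n2 (DC inductor)
  Y(R8) = 0.0001168 S between n4,n3
  Y(R9) = 0.001447 S between n8,n3
  Y(R10) = 0.001323 S between n0,n7
  Y(R11) = 0.0001117 S between n2,n4
  V1: constraint V(n5)−V(n1) = 9.74
Assemble and solve the 10×10 MNA system:
  V(n1)=-7.694  V(n2)=1.655  V(n3)=0.4431  V(n4)=-0.01169  V(n5)=2.046  V(n6)=-0.01839  V(n7)=1.655  V(n8)=0.004124
  i(L1)=0.0003545  i(V1)=-0.005083

1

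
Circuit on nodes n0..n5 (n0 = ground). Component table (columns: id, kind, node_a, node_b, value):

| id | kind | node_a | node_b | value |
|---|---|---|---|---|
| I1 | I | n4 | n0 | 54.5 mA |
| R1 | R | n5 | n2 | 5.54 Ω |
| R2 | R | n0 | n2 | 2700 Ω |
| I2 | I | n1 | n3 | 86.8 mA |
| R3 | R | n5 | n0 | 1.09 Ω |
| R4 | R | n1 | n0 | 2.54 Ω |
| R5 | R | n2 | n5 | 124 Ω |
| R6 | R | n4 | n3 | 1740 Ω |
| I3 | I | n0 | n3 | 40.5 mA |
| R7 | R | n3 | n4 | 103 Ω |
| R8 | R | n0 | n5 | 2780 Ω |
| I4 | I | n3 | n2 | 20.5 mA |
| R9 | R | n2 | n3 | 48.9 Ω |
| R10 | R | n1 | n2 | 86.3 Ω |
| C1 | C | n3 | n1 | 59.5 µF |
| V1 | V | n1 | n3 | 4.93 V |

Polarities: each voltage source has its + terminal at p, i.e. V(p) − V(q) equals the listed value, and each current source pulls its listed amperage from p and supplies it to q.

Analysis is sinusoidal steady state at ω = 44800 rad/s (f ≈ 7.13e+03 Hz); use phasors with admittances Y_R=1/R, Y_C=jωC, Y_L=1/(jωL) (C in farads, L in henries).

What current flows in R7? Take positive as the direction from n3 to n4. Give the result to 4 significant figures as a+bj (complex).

0.05145+0.000j A

Apply KCL at each of the 5 non-ground nodes and solve the resulting linear system.
Node n1: branches {I2, R4, R10, C1, V1} → V_1 = 0.1254+0.000j
Node n2: branches {R1, R2, R5, I4, R9, R10} → V_2 = -0.4041+0.000j
Node n3: branches {I2, R6, I3, R7, I4, R9, C1, V1} → V_3 = -4.805+0.000j
Node n4: branches {I1, R6, R7} → V_4 = -10.10+0.000j
Node n5: branches {R1, R3, R5, R8} → V_5 = -0.06887+0.000j
Source currents: i(V1)=-0.1423-13.14j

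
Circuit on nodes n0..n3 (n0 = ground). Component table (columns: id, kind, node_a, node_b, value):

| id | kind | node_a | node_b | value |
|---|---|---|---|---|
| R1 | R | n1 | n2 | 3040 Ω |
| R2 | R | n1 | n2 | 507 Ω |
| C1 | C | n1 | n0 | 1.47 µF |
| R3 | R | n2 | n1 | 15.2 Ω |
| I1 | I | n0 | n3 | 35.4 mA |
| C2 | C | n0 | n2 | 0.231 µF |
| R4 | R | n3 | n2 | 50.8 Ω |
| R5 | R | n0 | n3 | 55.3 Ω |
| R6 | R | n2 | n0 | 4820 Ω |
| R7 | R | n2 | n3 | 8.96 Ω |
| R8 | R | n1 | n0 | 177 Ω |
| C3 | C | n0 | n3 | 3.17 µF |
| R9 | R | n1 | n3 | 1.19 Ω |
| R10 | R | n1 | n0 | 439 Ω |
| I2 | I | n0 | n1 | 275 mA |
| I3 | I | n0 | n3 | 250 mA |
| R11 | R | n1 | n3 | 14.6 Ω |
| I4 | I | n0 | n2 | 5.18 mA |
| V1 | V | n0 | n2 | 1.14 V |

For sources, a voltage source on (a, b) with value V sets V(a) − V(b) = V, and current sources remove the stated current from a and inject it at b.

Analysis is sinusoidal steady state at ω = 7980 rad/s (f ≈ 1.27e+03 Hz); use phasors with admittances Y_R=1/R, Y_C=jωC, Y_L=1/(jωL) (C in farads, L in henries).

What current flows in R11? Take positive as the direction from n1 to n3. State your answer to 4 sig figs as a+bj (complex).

Element admittances at ω=7980 rad/s:
  Y(R1) = 0.0003289+0.000j S between n1,n2
  Y(R2) = 0.001972+0.000j S between n1,n2
  Y(C1) = 0.000+0.01173j S between n1,n0
  Y(R3) = 0.06579+0.000j S between n2,n1
  I1: injects 0.0354 A into n3 (from n0)
  Y(C2) = 0.000+0.001843j S between n0,n2
  Y(R4) = 0.01969+0.000j S between n3,n2
  Y(R5) = 0.01808+0.000j S between n0,n3
  Y(R6) = 0.0002075+0.000j S between n2,n0
  Y(R7) = 0.1116+0.000j S between n2,n3
  Y(R8) = 0.005650+0.000j S between n1,n0
  Y(C3) = 0.000+0.02530j S between n0,n3
  Y(R9) = 0.8403+0.000j S between n1,n3
  Y(R10) = 0.002278+0.000j S between n1,n0
  I2: injects 0.275 A into n1 (from n0)
  I3: injects 0.25 A into n3 (from n0)
  Y(R11) = 0.06849+0.000j S between n1,n3
  I4: injects 0.00518 A into n2 (from n0)
  V1: constraint V(n0)−V(n2) = 1.14
Assemble and solve the 4×4 MNA system:
  V(n1)=1.498-0.2359j  V(n2)=-1.140+0.000j  V(n3)=1.409-0.2362j
  i(V1)=-0.5197+0.04497j

0.006085+2.691e-05j A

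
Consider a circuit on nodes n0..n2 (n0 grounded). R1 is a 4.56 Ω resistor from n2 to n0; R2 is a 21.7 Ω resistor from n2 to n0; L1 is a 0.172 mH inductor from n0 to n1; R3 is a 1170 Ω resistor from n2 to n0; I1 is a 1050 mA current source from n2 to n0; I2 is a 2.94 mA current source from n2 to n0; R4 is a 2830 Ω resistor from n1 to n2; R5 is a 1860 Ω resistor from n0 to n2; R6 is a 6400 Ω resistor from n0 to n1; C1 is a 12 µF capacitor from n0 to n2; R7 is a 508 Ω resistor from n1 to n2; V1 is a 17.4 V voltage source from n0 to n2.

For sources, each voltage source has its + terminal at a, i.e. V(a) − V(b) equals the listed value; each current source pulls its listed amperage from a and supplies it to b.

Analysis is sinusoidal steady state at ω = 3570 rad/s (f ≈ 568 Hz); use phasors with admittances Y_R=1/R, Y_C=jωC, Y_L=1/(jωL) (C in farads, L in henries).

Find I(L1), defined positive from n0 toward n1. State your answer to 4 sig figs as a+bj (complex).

MNA unknowns: 2 node voltages V₁..V_2 plus 1 source current (V1)
R1: Y=0.2193+0.000j on G[2,0]
R2: Y=0.04608+0.000j on G[2,0]
L1: Y=0.000-1.629j on G[0,1]
R3: Y=0.0008547+0.000j on G[2,0]
I1: z[2]−=1.05, z[0]+=1.05
I2: z[2]−=0.00294, z[0]+=0.00294
R4: Y=0.0003534+0.000j on G[1,2]
R5: Y=0.0005376+0.000j on G[0,2]
R6: Y=0.0001563+0.000j on G[0,1]
C1: Y=0.000+0.04284j on G[0,2]
R7: Y=0.001969+0.000j on G[1,2]
V1: row V0−V2=17.4, i_V1 at 0,2
solve → V1=-3.775e-05-0.02481j, V2=-17.40+0.000j
aux → i_V1=-3.629-0.7454j

0.04040-6.148e-05j A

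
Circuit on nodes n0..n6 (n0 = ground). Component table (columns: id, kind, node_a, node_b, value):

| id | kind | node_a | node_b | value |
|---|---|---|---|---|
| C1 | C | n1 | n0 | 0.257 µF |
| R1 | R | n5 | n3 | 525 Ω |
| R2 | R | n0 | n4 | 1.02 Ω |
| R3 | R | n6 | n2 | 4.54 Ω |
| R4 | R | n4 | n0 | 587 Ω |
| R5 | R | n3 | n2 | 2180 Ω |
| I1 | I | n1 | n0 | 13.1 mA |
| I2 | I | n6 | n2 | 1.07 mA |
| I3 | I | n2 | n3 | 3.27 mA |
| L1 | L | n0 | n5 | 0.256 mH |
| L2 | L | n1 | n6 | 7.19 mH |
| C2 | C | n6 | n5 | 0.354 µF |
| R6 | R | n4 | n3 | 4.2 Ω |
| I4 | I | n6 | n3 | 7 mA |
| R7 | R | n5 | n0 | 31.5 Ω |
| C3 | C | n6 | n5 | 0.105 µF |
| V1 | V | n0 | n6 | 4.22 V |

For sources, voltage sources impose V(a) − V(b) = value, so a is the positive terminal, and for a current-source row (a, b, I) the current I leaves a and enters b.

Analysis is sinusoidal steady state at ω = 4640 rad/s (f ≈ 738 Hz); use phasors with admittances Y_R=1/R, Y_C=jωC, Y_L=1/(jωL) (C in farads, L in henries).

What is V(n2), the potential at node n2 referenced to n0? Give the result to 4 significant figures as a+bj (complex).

-4.221-6.748e-09j V

MNA unknowns: 6 node voltages V₁..V_6 plus 1 source current (V1)
C1: Y=0.000+0.001192j on G[1,0]
R1: Y=0.001905+0.000j on G[5,3]
R2: Y=0.9804+0.000j on G[0,4]
R3: Y=0.2203+0.000j on G[6,2]
R4: Y=0.001704+0.000j on G[4,0]
R5: Y=0.0004587+0.000j on G[3,2]
I1: z[1]−=0.0131, z[0]+=0.0131
I2: z[6]−=0.00107, z[2]+=0.00107
I3: z[2]−=0.00327, z[3]+=0.00327
L1: Y=0.000-0.8419j on G[0,5]
L2: Y=0.000-0.02997j on G[1,6]
C2: Y=0.000+0.001643j on G[6,5]
R6: Y=0.2381+0.000j on G[4,3]
I4: z[6]−=0.007, z[3]+=0.007
R7: Y=0.03175+0.000j on G[5,0]
C3: Y=0.000+0.0004872j on G[6,5]
V1: row V0−V6=4.22, i_V1 at 0,6
solve → V1=-4.395-0.4551j, V2=-4.221-6.748e-09j, V3=0.04306-3.247e-06j, V4=0.008403-6.336e-07j, V5=0.01069-0.0003307j, V6=-4.220+0.000j
aux → i_V1=0.02196-0.01425j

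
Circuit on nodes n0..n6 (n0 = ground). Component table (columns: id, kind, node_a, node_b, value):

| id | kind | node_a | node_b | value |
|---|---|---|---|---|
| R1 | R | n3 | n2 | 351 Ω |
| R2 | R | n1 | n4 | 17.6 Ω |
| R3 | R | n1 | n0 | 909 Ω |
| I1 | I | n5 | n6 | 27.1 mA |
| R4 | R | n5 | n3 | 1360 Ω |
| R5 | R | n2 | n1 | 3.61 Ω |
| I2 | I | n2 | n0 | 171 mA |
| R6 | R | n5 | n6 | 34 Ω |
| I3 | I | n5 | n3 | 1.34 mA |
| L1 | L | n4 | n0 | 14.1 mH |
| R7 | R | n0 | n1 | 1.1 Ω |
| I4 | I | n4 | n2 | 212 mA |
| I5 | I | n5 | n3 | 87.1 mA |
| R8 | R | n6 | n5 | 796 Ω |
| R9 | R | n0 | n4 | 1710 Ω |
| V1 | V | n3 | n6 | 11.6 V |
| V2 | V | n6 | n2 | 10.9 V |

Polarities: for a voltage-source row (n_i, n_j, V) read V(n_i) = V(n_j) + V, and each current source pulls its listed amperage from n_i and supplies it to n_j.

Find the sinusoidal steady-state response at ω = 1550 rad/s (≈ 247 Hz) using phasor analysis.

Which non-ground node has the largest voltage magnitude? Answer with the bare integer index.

3

MNA unknowns: 6 node voltages V₁..V_6 plus 2 source currents (V1, V2)
R1: Y=0.002849+0.000j on G[3,2]
R2: Y=0.05682+0.000j on G[1,4]
R3: Y=0.001100+0.000j on G[1,0]
I1: z[5]−=0.0271, z[6]+=0.0271
R4: Y=0.0007353+0.000j on G[5,3]
R5: Y=0.2770+0.000j on G[2,1]
I2: z[2]−=0.171, z[0]+=0.171
R6: Y=0.02941+0.000j on G[5,6]
I3: z[5]−=0.00134, z[3]+=0.00134
L1: Y=0.000-0.04576j on G[4,0]
R7: Y=0.9091+0.000j on G[0,1]
I4: z[4]−=0.212, z[2]+=0.212
I5: z[5]−=0.0871, z[3]+=0.0871
R8: Y=0.001256+0.000j on G[6,5]
R9: Y=0.0005848+0.000j on G[0,4]
V1: row V3−V6=11.6, i_V1 at 3,6
V2: row V6−V2=10.9, i_V2 at 6,2
solve → V1=-0.09032-0.1123j, V2=0.05769-0.1123j, V3=22.56-0.1123j, V4=-2.259-1.912j, V5=7.550-0.1123j, V6=10.96-0.1123j
aux → i_V1=0.01330+0.000j, i_V2=-0.06410+0.000j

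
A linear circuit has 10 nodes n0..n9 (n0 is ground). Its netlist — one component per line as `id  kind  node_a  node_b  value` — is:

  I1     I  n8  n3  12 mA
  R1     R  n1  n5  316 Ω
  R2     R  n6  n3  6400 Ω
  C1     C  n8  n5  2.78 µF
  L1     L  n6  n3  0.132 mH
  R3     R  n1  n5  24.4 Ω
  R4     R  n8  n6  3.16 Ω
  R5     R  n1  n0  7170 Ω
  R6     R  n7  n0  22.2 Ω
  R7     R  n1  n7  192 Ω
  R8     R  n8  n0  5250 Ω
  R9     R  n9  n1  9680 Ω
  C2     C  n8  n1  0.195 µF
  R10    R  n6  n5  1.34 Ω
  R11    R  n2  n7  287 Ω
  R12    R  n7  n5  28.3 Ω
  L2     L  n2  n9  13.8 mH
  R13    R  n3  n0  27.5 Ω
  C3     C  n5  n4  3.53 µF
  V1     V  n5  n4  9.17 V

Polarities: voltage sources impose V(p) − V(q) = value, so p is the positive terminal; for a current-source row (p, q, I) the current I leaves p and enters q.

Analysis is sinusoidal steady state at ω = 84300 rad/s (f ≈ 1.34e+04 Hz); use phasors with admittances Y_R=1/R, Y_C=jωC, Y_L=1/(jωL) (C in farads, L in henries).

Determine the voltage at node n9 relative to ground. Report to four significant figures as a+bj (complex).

-0.003518-0.04280j V

Element admittances at ω=84300 rad/s:
  I1: injects 0.012 A into n3 (from n8)
  Y(R1) = 0.003165+0.000j S between n1,n5
  Y(R2) = 0.0001563+0.000j S between n6,n3
  Y(C1) = 0.000+0.2344j S between n8,n5
  Y(L1) = 0.000-0.08987j S between n6,n3
  Y(R3) = 0.04098+0.000j S between n1,n5
  Y(R4) = 0.3165+0.000j S between n8,n6
  Y(R5) = 0.0001395+0.000j S between n1,n0
  Y(R6) = 0.04505+0.000j S between n7,n0
  Y(R7) = 0.005208+0.000j S between n1,n7
  Y(R8) = 0.0001905+0.000j S between n8,n0
  Y(R9) = 0.0001033+0.000j S between n9,n1
  Y(C2) = 0.000+0.01644j S between n8,n1
  Y(R10) = 0.7463+0.000j S between n6,n5
  Y(R11) = 0.003484+0.000j S between n2,n7
  Y(R12) = 0.03534+0.000j S between n7,n5
  Y(L2) = 0.000-0.0008596j S between n2,n9
  Y(R13) = 0.03636+0.000j S between n3,n0
  Y(C3) = 0.000+0.2976j S between n5,n4
  V1: constraint V(n5)−V(n4) = 9.17
Assemble and solve the 10×10 MNA system:
  V(n1)=-0.02072-0.08295j  V(n2)=-0.008343-0.04074j  V(n3)=0.009962+0.04965j  V(n4)=-9.186-0.08344j  V(n5)=-0.01587-0.08344j  V(n6)=-0.01035-0.07982j  V(n7)=-0.007834-0.03954j  V(n8)=-0.03412-0.06557j  V(n9)=-0.003518-0.04280j
  i(V1)=0.000-2.729j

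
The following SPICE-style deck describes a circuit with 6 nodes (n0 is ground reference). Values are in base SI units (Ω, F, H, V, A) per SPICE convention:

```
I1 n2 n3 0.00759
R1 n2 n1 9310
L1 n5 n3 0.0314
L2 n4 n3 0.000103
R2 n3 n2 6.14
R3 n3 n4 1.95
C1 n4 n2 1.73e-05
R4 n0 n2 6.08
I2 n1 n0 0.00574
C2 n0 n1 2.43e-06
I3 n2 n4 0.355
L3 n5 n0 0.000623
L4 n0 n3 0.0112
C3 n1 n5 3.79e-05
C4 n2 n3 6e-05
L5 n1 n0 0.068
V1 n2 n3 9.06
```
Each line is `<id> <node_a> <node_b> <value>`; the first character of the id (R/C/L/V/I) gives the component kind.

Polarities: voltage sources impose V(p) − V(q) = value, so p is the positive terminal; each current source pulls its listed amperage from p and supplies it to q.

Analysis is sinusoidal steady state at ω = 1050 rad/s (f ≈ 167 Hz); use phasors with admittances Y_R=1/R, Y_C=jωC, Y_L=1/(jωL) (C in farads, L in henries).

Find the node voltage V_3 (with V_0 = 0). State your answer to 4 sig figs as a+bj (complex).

Apply KCL at each of the 5 non-ground nodes and solve the resulting linear system.
Node n1: branches {R1, I2, C2, C3, L5} → V_1 = -0.1806+0.06890j
Node n2: branches {I1, R1, R2, C1, R4, I3, C4, V1} → V_2 = 2.964-4.251j
Node n3: branches {I1, L1, L2, R2, R3, L4, C4, V1} → V_3 = -6.096-4.251j
Node n4: branches {L2, R3, C1, I3} → V_4 = -6.112-4.212j
Node n5: branches {L1, L3, C3} → V_5 = -0.1170-0.08668j
Source currents: i(V1)=-2.327-0.03592j

-6.096-4.251j V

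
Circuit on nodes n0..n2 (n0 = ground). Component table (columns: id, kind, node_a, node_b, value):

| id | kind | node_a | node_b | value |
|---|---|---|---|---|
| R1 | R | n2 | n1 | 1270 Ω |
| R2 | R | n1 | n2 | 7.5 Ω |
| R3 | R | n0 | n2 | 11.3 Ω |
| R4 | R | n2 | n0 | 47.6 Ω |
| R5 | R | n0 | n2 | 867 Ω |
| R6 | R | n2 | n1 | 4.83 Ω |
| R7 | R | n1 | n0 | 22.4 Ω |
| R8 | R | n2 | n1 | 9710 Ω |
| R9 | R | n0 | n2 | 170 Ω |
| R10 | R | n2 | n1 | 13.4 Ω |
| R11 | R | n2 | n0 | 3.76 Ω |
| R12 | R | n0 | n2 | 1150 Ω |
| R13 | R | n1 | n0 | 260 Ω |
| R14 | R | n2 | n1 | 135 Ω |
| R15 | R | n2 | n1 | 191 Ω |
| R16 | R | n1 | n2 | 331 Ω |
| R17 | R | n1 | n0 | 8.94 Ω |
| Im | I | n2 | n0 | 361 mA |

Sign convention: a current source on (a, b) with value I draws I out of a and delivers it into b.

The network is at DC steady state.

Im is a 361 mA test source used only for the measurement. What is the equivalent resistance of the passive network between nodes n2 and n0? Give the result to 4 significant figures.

Apply KCL at each of the 2 non-ground nodes and solve the resulting linear system.
Node n1: branches {R1, R2, R6, R7, R8, R10, R13, R14, R15, R16, R17} → V_1 = -0.5261
Node n2: branches {R1, R2, R3, R4, R5, R6, R8, R9, R10, R11, R12, R14, R15, R16, Im} → V_2 = -0.7216

R_eq = 1.999 Ω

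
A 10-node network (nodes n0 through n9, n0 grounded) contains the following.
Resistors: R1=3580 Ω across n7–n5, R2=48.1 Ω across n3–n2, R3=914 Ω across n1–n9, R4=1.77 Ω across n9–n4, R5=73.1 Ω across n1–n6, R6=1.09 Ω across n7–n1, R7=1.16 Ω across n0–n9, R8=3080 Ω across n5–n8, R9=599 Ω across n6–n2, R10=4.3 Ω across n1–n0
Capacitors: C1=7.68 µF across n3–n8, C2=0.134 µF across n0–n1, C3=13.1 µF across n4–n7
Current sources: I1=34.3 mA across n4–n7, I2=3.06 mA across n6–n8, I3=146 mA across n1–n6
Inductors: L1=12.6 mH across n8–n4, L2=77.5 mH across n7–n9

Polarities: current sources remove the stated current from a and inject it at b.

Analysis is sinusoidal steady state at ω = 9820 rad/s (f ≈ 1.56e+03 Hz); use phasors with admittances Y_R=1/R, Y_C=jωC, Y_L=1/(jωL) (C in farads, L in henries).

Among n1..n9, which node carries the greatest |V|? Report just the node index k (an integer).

MNA unknowns: 9 node voltages V₁..V_9
R1: Y=0.0002793+0.000j on G[7,5]
R2: Y=0.02079+0.000j on G[3,2]
C1: Y=0.000+0.07542j on G[3,8]
R3: Y=0.001094+0.000j on G[1,9]
R4: Y=0.5650+0.000j on G[9,4]
I1: z[4]−=0.0343, z[7]+=0.0343
R5: Y=0.01368+0.000j on G[1,6]
I2: z[6]−=0.00306, z[8]+=0.00306
C2: Y=0.000+0.001316j on G[0,1]
R6: Y=0.9174+0.000j on G[7,1]
R7: Y=0.8621+0.000j on G[0,9]
R8: Y=0.0003247+0.000j on G[5,8]
L1: Y=0.000-0.008082j on G[8,4]
L2: Y=0.000-0.001314j on G[7,9]
R9: Y=0.001669+0.000j on G[6,2]
C3: Y=0.000+0.1286j on G[4,7]
R10: Y=0.2326+0.000j on G[1,0]
I3: z[1]−=0.146, z[6]+=0.146
solve → V1=0.03519-0.03441j, V2=1.001+1.823j, V3=0.3218+1.956j, V4=-0.02407+0.02357j, V5=0.2218+1.130j, V6=9.453+0.1676j, V7=0.06293-0.04615j, V8=0.3585+2.143j, V9=-0.009546+0.009230j

6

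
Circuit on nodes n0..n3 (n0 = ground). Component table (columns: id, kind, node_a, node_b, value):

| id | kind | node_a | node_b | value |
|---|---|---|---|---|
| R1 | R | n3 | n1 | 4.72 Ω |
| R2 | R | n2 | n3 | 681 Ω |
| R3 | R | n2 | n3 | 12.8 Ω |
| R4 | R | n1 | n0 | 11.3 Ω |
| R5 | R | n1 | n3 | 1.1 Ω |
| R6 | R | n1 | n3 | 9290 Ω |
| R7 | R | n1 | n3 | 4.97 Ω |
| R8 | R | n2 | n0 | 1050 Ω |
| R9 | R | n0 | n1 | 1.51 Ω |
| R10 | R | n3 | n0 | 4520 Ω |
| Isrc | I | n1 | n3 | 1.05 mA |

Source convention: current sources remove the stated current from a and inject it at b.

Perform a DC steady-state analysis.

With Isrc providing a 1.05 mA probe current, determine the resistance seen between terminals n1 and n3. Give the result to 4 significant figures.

R_eq = 0.7556 Ω

Element admittances at DC:
  Y(R1) = 0.2119 S between n3,n1
  Y(R2) = 0.001468 S between n2,n3
  Y(R3) = 0.07812 S between n2,n3
  Y(R4) = 0.08850 S between n1,n0
  Y(R5) = 0.9091 S between n1,n3
  Y(R6) = 0.0001076 S between n1,n3
  Y(R7) = 0.2012 S between n1,n3
  Y(R8) = 0.0009524 S between n2,n0
  Y(R9) = 0.6623 S between n0,n1
  Y(R10) = 0.0002212 S between n3,n0
  Isrc: injects 0.00105 A into n3 (from n1)
Assemble and solve the 3×3 MNA system:
  V(n1)=-1.226e-06  V(n2)=0.0007828  V(n3)=0.0007922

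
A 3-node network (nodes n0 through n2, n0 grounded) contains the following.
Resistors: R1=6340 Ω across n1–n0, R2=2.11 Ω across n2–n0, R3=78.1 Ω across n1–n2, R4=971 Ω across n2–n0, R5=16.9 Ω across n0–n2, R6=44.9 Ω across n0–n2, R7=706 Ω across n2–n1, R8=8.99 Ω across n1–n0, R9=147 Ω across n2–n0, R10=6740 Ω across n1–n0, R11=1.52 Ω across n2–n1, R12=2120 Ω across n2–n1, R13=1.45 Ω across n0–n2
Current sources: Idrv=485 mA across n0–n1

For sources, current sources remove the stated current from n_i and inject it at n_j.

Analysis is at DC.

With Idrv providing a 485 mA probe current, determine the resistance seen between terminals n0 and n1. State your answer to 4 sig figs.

R_eq = 1.821 Ω

Element admittances at DC:
  Y(R1) = 0.0001577 S between n1,n0
  Y(R2) = 0.4739 S between n2,n0
  Y(R3) = 0.01280 S between n1,n2
  Y(R4) = 0.001030 S between n2,n0
  Y(R5) = 0.05917 S between n0,n2
  Y(R6) = 0.02227 S between n0,n2
  Y(R7) = 0.001416 S between n2,n1
  Y(R8) = 0.1112 S between n1,n0
  Y(R9) = 0.006803 S between n2,n0
  Y(R10) = 0.0001484 S between n1,n0
  Y(R11) = 0.6579 S between n2,n1
  Y(R12) = 0.0004717 S between n2,n1
  Y(R13) = 0.6897 S between n0,n2
  Idrv: injects 0.485 A into n1 (from n0)
Assemble and solve the 2×2 MNA system:
  V(n1)=0.8831  V(n2)=0.3085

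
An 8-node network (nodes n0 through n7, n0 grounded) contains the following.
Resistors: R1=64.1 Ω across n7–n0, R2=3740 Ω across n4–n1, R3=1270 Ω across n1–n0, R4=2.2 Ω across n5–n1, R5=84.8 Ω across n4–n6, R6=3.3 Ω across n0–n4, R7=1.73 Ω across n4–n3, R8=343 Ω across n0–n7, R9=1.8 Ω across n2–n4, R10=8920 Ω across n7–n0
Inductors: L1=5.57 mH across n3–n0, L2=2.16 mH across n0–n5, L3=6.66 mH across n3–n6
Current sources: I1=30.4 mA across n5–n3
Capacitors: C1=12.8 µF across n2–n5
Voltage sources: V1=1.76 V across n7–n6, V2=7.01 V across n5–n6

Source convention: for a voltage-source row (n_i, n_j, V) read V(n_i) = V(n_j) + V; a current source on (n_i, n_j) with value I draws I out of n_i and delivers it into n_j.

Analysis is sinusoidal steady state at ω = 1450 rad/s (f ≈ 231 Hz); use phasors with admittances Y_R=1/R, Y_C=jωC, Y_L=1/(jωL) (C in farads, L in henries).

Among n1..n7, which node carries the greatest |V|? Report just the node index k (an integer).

6

MNA unknowns: 7 node voltages V₁..V_7 plus 2 source currents (V1, V2)
R1: Y=0.01560+0.000j on G[7,0]
R2: Y=0.0002674+0.000j on G[4,1]
L1: Y=0.000-0.1238j on G[3,0]
L2: Y=0.000-0.3193j on G[0,5]
R3: Y=0.0007874+0.000j on G[1,0]
R4: Y=0.4545+0.000j on G[5,1]
R5: Y=0.01179+0.000j on G[4,6]
I1: z[5]−=0.0304, z[3]+=0.0304
C1: Y=0.000+0.01856j on G[2,5]
R6: Y=0.3030+0.000j on G[0,4]
R7: Y=0.5780+0.000j on G[4,3]
R8: Y=0.002915+0.000j on G[0,7]
R9: Y=0.5556+0.000j on G[2,4]
L3: Y=0.000-0.1036j on G[3,6]
R10: Y=0.0001121+0.000j on G[7,0]
V1: row V7−V6=1.76, i_V1 at 7,6
V2: row V5−V6=7.01, i_V2 at 5,6
solve → V1=1.499+0.5464j, V2=-0.9230+1.074j, V3=-1.359+1.446j, V4=-0.9406+0.9933j, V5=1.503+0.5471j, V6=-5.507+0.5471j, V7=-3.747+0.5471j
aux → i_V1=0.06980-0.01019j, i_V2=-0.2167+0.4345j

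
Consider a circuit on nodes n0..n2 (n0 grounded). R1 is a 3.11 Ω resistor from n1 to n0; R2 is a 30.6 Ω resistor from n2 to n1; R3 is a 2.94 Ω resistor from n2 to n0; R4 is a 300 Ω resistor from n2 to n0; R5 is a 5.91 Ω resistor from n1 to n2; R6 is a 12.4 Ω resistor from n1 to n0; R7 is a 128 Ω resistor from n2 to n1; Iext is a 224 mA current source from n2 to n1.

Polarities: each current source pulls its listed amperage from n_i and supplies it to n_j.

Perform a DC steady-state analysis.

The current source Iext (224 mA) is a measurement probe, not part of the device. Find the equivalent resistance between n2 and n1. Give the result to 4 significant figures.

Apply KCL at each of the 2 non-ground nodes and solve the resulting linear system.
Node n1: branches {R1, R2, R5, R6, R7, Iext} → V_1 = 0.2612
Node n2: branches {R2, R3, R4, R5, R7, Iext} → V_2 = -0.3059

R_eq = 2.532 Ω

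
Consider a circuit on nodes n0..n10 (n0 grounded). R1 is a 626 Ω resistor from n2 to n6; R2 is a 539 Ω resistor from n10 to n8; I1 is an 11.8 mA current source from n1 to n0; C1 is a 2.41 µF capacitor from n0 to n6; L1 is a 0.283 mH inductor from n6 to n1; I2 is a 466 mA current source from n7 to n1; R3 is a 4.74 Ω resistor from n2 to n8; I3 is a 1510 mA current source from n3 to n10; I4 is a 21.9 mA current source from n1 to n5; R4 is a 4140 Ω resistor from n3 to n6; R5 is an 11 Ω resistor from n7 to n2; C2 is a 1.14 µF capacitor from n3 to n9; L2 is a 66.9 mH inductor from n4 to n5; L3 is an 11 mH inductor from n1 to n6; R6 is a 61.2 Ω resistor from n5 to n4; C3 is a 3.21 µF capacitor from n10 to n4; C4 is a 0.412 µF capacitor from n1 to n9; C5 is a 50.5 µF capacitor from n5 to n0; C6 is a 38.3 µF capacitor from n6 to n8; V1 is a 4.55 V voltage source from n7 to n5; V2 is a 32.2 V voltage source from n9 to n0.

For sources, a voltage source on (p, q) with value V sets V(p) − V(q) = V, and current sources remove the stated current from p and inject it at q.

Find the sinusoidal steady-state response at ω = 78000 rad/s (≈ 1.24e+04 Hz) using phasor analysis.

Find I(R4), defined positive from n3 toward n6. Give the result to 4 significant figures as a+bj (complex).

0.004825+0.004981j A

Apply KCL at each of the 10 non-ground nodes and solve the resulting linear system.
Node n1: branches {I1, L1, I2, I4, L3, C4} → V_1 = -32.75+18.54j
Node n2: branches {R1, R3, R5} → V_2 = 9.917-2.537j
Node n3: branches {I3, R4, C2} → V_3 = 32.14+17.04j
Node n4: branches {L2, R6, C3} → V_4 = 84.18+0.7694j
Node n5: branches {I4, L2, R6, C5, V1} → V_5 = -0.04961-0.3617j
Node n6: branches {R1, C1, L1, R4, L3, C6} → V_6 = 12.17-3.585j
Node n7: branches {I2, R5, V1} → V_7 = 4.500-0.3617j
Node n8: branches {R2, R3, C6} → V_8 = 12.23-3.466j
Node n9: branches {C2, C4, V2} → V_9 = 32.20+0.000j
Node n10: branches {R2, I3, C3} → V_10 = 84.19-4.728j
Source currents: i(V1)=0.02641-0.1978j, i(V2)=-2.111-2.092j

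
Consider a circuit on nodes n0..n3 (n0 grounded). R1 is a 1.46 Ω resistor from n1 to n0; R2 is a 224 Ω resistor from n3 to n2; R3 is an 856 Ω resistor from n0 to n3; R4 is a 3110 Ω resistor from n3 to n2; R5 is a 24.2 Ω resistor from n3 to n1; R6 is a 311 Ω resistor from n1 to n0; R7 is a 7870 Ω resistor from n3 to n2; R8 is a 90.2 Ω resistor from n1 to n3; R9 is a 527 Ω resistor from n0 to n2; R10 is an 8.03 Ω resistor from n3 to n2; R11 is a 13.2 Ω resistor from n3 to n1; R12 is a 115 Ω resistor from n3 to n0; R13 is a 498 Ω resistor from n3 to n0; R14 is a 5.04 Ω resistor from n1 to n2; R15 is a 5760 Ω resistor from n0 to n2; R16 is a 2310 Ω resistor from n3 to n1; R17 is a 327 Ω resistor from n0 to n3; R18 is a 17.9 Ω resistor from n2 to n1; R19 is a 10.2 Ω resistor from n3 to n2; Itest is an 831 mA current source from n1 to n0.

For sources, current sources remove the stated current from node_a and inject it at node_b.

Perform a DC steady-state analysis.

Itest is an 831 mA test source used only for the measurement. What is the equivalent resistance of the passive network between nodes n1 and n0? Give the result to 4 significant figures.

R_eq = 1.420 Ω

Apply KCL at each of the 3 non-ground nodes and solve the resulting linear system.
Node n1: branches {R1, R5, R6, R8, R11, R14, R16, R18, Itest} → V_1 = -1.180
Node n2: branches {R2, R4, R7, R9, R10, R14, R15, R18, R19} → V_2 = -1.142
Node n3: branches {R2, R3, R4, R5, R7, R8, R10, R11, R12, R13, R16, R17, R19} → V_3 = -1.109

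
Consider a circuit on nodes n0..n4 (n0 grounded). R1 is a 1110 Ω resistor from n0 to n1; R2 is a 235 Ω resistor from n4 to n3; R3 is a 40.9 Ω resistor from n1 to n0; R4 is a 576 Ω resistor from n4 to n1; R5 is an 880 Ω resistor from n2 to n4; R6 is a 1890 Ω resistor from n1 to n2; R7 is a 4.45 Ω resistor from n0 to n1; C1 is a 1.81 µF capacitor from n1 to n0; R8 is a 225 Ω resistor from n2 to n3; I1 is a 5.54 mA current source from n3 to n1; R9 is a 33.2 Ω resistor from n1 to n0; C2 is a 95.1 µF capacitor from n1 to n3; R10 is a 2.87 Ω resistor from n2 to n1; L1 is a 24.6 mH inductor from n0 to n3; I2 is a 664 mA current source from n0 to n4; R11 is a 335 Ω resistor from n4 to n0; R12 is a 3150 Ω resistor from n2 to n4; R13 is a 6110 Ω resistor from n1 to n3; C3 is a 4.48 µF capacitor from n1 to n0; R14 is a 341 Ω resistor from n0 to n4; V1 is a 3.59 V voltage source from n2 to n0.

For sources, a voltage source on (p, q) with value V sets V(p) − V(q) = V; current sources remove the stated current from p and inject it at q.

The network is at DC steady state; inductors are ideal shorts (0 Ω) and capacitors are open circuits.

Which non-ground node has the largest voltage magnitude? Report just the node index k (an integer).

MNA unknowns: 4 node voltages V₁..V_4 plus 2 source currents (L1, V1)
R1: Y=0.0009009 on G[0,1]
R2: Y=0.004255 on G[4,3]
R3: Y=0.02445 on G[1,0]
R4: Y=0.001736 on G[4,1]
R5: Y=0.001136 on G[2,4]
R6: Y=0.0005291 on G[1,2]
R7: Y=0.2247 on G[0,1]
C1: Y=0.000 on G[1,0]
R8: Y=0.004444 on G[2,3]
I1: z[3]−=0.00554, z[1]+=0.00554
R9: Y=0.03012 on G[1,0]
C2: Y=0.000 on G[1,3]
R10: Y=0.3484 on G[2,1]
L1: row V0−V3=0, i_L1 at 0,3
I2: z[0]−=0.664, z[4]+=0.664
R11: Y=0.002985 on G[4,0]
R12: Y=0.0003175 on G[2,4]
R13: Y=0.0001637 on G[1,3]
C3: Y=0.000 on G[1,0]
R14: Y=0.002933 on G[0,4]
V1: row V2−V0=3.59, i_V1 at 2,0
solve → V1=2.133, V2=3.590, V3=0.000, V4=50.36
aux → i_L1=-0.2251, i_V1=-0.4566

4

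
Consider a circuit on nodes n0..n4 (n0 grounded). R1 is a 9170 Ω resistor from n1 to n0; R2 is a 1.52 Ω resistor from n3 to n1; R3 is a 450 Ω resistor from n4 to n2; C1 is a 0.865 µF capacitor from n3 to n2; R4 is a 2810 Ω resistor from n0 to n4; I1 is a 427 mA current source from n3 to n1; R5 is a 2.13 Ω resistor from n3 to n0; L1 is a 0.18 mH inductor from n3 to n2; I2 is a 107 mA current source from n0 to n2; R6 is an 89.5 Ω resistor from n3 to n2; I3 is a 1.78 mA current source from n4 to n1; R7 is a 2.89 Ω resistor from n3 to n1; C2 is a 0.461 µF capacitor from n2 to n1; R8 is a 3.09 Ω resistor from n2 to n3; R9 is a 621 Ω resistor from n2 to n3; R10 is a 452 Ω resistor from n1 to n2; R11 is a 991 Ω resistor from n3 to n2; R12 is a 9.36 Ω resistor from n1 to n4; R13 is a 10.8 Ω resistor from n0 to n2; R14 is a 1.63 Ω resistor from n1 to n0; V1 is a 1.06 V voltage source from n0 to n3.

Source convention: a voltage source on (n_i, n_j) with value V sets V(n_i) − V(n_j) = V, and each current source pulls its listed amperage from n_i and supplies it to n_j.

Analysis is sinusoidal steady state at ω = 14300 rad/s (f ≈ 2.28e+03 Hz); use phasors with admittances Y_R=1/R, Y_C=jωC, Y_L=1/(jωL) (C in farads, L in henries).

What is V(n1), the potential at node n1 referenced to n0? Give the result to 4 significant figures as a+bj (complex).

-0.3958-0.0009358j V

Apply KCL at each of the 4 non-ground nodes and solve the resulting linear system.
Node n1: branches {R1, R2, I1, I3, R7, C2, R10, R12, R14} → V_1 = -0.3958-0.0009358j
Node n2: branches {R3, C1, L1, I2, R6, C2, R8, R9, R10, R11, R13} → V_2 = -0.7871+0.2422j
Node n3: branches {R2, C1, I1, R5, L1, R6, R7, R8, R9, R11, V1} → V_3 = -1.060+0.000j
Node n4: branches {R3, R4, I3, R12} → V_4 = -0.4188+0.004005j
Source currents: i(V1)=-0.9206+0.02185j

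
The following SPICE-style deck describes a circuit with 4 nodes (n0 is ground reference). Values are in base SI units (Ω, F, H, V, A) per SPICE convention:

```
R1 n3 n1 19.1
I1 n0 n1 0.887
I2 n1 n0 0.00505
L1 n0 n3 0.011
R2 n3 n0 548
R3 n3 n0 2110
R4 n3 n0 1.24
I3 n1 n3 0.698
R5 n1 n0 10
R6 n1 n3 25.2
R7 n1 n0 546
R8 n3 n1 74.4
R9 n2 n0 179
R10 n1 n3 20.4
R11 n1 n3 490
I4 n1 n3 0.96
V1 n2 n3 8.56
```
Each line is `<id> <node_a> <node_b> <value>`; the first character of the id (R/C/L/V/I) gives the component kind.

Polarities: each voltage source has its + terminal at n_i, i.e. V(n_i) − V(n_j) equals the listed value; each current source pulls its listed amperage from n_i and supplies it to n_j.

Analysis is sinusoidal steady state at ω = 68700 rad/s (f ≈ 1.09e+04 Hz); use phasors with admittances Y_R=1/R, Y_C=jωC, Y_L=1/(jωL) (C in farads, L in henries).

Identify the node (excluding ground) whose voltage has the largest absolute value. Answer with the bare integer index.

Apply KCL at each of the 3 non-ground nodes and solve the resulting linear system.
Node n1: branches {R1, I1, I2, I3, R5, R6, R7, R8, R10, R11, I4} → V_1 = -2.215+0.001191j
Node n2: branches {R9, V1} → V_2 = 9.861+0.001966j
Node n3: branches {R1, L1, R2, R3, R4, I3, R6, R8, R10, R11, I4, V1} → V_3 = 1.301+0.001966j
Source currents: i(V1)=-0.05509-1.098e-05j

2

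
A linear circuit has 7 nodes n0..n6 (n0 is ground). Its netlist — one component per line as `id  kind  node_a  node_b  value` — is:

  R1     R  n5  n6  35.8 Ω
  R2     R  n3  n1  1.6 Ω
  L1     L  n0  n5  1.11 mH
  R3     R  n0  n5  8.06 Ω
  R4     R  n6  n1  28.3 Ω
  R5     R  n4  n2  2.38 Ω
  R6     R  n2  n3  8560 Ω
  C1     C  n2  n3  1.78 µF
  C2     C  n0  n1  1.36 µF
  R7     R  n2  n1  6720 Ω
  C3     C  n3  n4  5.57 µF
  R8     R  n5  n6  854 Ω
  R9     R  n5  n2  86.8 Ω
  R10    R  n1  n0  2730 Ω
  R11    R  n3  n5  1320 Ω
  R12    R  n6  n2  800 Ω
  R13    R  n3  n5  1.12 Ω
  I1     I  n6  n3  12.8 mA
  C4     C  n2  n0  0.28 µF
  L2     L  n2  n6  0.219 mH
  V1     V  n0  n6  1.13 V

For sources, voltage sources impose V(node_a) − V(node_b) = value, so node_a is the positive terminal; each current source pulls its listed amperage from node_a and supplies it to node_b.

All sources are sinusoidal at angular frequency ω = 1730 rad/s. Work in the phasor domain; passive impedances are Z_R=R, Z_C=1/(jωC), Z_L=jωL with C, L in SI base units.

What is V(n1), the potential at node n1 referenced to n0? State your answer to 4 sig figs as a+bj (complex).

Apply KCL at each of the 6 non-ground nodes and solve the resulting linear system.
Node n1: branches {R2, R4, C2, R7, R10} → V_1 = -0.1117-0.1318j
Node n2: branches {R5, R6, C1, R7, R9, R12, C4, L2} → V_2 = -1.135+0.005746j
Node n3: branches {R2, R6, C1, C3, R11, R13, I1} → V_3 = -0.05344-0.1398j
Node n4: branches {R5, C3} → V_4 = -1.131+0.03046j
Node n5: branches {R1, L1, R3, R8, R9, R11, R13} → V_5 = -0.02455-0.1301j
Node n6: branches {R1, R4, R8, R12, I1, L2, V1} → V_6 = -1.130+0.000j
Source currents: i(V1)=-0.07052-0.004216j

-0.1117-0.1318j V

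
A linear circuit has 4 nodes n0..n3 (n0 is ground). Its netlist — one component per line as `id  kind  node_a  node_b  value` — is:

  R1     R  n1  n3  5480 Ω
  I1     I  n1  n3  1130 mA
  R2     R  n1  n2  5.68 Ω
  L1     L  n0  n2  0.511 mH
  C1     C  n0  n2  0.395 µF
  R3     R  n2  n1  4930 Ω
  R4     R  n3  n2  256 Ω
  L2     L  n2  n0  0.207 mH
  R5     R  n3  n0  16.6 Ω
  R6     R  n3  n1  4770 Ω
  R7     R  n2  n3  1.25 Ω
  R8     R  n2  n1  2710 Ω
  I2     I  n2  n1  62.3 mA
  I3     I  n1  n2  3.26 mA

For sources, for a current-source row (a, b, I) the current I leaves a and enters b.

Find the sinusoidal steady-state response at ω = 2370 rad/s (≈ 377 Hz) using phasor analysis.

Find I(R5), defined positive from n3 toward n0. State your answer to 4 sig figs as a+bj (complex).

Element admittances at ω=2370 rad/s:
  Y(R1) = 0.0001825+0.000j S between n1,n3
  I1: injects 1.13 A into n3 (from n1)
  Y(R2) = 0.1761+0.000j S between n1,n2
  Y(L1) = 0.000-0.8257j S between n0,n2
  Y(C1) = 0.000+0.0009361j S between n0,n2
  Y(R3) = 0.0002028+0.000j S between n2,n1
  Y(R4) = 0.003906+0.000j S between n3,n2
  Y(L2) = 0.000-2.038j S between n2,n0
  Y(R5) = 0.06024+0.000j S between n3,n0
  Y(R6) = 0.0002096+0.000j S between n3,n1
  Y(R7) = 0.8000+0.000j S between n2,n3
  Y(R8) = 0.0003690+0.000j S between n2,n1
  I2: injects 0.0623 A into n1 (from n2)
  I3: injects 0.00326 A into n2 (from n1)
Assemble and solve the 3×3 MNA system:
  V(n1)=-6.048-0.02743j  V(n2)=-0.0005370-0.02743j  V(n3)=1.304-0.02552j

0.07854-0.001537j A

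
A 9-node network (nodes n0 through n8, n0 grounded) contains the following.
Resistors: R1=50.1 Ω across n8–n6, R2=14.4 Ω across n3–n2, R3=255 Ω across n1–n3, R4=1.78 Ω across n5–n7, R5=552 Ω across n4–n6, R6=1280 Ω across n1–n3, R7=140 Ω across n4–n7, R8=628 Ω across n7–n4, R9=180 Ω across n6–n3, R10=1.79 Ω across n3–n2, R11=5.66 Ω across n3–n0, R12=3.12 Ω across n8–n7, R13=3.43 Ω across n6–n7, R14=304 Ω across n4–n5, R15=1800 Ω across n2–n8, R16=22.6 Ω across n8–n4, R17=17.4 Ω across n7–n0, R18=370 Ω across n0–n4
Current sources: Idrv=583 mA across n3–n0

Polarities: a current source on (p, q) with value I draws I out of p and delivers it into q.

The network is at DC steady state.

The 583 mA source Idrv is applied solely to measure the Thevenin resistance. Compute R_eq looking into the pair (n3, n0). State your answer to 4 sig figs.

MNA unknowns: 8 node voltages V₁..V_8
R1: Y=0.01996 on G[8,6]
R2: Y=0.06944 on G[3,2]
R3: Y=0.003922 on G[1,3]
R4: Y=0.5618 on G[5,7]
R5: Y=0.001812 on G[4,6]
R6: Y=0.0007813 on G[1,3]
R7: Y=0.007143 on G[4,7]
R8: Y=0.001592 on G[7,4]
R9: Y=0.005556 on G[6,3]
R10: Y=0.5587 on G[3,2]
R11: Y=0.1767 on G[3,0]
R12: Y=0.3205 on G[8,7]
R13: Y=0.2915 on G[6,7]
R14: Y=0.003289 on G[4,5]
R15: Y=0.0005556 on G[2,8]
R16: Y=0.04425 on G[8,4]
R17: Y=0.05747 on G[7,0]
R18: Y=0.002703 on G[0,4]
Idrv: z[3]−=0.583, z[0]+=0.583
solve → V1=-3.201, V2=-3.198, V3=-3.201, V4=-0.2840, V5=-0.2910, V6=-0.3421, V7=-0.2910, V8=-0.2971

R_eq = 5.490 Ω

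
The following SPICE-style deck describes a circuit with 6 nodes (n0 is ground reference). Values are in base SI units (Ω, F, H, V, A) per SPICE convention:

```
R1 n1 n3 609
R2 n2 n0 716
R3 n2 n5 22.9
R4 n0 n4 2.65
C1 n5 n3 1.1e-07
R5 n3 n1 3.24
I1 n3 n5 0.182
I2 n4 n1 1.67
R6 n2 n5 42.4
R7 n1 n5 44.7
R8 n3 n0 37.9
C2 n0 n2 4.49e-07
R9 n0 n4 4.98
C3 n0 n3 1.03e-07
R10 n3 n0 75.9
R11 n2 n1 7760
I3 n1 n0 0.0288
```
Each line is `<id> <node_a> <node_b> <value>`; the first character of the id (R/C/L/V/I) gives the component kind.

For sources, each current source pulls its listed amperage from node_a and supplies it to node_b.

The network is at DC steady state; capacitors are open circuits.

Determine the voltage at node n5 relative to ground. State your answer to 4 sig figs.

Element admittances at DC:
  Y(R1) = 0.001642 S between n1,n3
  Y(R2) = 0.001397 S between n2,n0
  Y(R3) = 0.04367 S between n2,n5
  Y(R4) = 0.3774 S between n0,n4
  Y(C1) = 0.000 S between n5,n3
  Y(R5) = 0.3086 S between n3,n1
  I1: injects 0.182 A into n5 (from n3)
  I2: injects 1.67 A into n1 (from n4)
  Y(R6) = 0.02358 S between n2,n5
  Y(R7) = 0.02237 S between n1,n5
  Y(R8) = 0.02639 S between n3,n0
  Y(C2) = 0.000 S between n0,n2
  Y(R9) = 0.2008 S between n0,n4
  Y(C3) = 0.000 S between n0,n3
  Y(R10) = 0.01318 S between n3,n0
  Y(R11) = 0.0001289 S between n2,n1
  I3: injects 0.0288 A into n0 (from n1)
Assemble and solve the 5×5 MNA system:
  V(n1)=45.40  V(n2)=49.39  V(n3)=39.74  V(n4)=-2.888  V(n5)=50.42

50.42 V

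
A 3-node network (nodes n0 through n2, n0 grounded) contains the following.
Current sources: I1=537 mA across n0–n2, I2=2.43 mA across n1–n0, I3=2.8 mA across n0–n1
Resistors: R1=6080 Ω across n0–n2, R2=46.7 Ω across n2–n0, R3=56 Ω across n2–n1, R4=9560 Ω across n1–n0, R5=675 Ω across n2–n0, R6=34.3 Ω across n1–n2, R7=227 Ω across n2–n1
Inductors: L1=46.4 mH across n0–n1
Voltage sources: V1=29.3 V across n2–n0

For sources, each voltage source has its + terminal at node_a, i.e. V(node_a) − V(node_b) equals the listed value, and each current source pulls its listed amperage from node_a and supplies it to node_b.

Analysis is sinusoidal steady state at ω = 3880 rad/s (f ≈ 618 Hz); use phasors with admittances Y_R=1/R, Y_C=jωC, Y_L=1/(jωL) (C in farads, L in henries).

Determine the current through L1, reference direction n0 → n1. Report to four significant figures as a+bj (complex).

-0.01731+0.1606j A

Element admittances at ω=3880 rad/s:
  I1: injects 0.537 A into n2 (from n0)
  Y(R1) = 0.0001645+0.000j S between n0,n2
  Y(R2) = 0.02141+0.000j S between n2,n0
  Y(R3) = 0.01786+0.000j S between n2,n1
  I2: injects 0.00243 A into n0 (from n1)
  Y(R4) = 0.0001046+0.000j S between n1,n0
  Y(R5) = 0.001481+0.000j S between n2,n0
  Y(L1) = 0.000-0.005555j S between n0,n1
  Y(R6) = 0.02915+0.000j S between n1,n2
  Y(R7) = 0.004405+0.000j S between n2,n1
  I3: injects 0.0028 A into n1 (from n0)
  V1: constraint V(n2)−V(n0) = 29.3
Assemble and solve the 3×3 MNA system:
  V(n1)=28.91+3.117j  V(n2)=29.30+0.000j
  i(V1)=-0.1586+0.1603j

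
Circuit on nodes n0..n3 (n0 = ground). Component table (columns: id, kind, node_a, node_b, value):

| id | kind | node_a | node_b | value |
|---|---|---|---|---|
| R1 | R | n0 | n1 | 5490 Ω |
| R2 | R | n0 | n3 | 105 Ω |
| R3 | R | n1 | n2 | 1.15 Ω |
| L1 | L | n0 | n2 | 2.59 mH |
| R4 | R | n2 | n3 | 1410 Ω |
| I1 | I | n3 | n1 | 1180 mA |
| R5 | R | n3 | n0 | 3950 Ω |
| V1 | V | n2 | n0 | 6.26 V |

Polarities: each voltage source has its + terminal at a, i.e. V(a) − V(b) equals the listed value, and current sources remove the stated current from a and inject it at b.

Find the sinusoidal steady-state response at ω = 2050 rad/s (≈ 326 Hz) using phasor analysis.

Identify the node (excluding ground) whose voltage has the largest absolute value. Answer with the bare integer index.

Element admittances at ω=2050 rad/s:
  Y(R1) = 0.0001821+0.000j S between n0,n1
  Y(R2) = 0.009524+0.000j S between n0,n3
  Y(R3) = 0.8696+0.000j S between n1,n2
  Y(L1) = 0.000-0.1883j S between n0,n2
  Y(R4) = 0.0007092+0.000j S between n2,n3
  I1: injects 1.18 A into n1 (from n3)
  Y(R5) = 0.0002532+0.000j S between n3,n0
  V1: constraint V(n2)−V(n0) = 6.26
Assemble and solve the 4×4 MNA system:
  V(n1)=7.615+0.000j  V(n2)=6.260+0.000j  V(n3)=-112.1+0.000j
  i(V1)=1.095+1.179j

3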